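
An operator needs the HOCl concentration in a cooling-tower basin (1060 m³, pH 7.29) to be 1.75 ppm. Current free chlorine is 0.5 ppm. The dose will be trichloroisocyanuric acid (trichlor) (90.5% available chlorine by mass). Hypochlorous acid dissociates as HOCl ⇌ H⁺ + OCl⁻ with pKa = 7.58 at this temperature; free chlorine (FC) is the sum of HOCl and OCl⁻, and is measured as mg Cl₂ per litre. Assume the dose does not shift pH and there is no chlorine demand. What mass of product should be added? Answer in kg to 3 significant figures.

2.52 kg

Volume: 1060 m³ = 1,060,000 L.
[OCl⁻]/[HOCl] = 10^(pH − pKa) = 10^(7.29 − 7.58) = 0.5129; fraction as HOCl = 1/(1 + 0.5129) = 0.661.
Free chlorine required for 1.75 ppm HOCl: 1.75 / 0.661 = 2.648 ppm.
FC to add: 2.648 − 0.5 = 2.148 mg/L as Cl₂.
Cl₂ equivalent: 2.148 mg/L × 1,060,000 L = 2276 g.
Product at 90.5% available Cl: 2276 / 0.905 = 2515 g.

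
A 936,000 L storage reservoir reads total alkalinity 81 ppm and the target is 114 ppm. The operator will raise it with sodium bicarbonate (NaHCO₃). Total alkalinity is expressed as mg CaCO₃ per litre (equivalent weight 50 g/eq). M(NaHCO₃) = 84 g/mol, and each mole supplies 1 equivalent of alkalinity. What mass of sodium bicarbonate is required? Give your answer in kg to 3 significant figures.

51.9 kg

Alkalinity to add: (114 − 81) = 33 mg/L as CaCO₃ × 936,000 L = 30,890 g as CaCO₃.
Equivalents: 30,890 g ÷ 50 g/eq = 617.8 eq.
NaHCO₃ supplies 1 eq per mole → 617.8 mol.
Mass: 617.8 mol × 84 g/mol = 51,890 g.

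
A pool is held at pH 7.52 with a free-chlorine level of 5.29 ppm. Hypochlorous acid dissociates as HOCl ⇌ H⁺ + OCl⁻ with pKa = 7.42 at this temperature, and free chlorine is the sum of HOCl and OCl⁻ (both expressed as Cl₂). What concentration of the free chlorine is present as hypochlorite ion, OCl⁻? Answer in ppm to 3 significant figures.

2.95 ppm

[OCl⁻]/[HOCl] = 10^(pH − pKa) = 10^(7.52 − 7.42) = 10^0.10 = 1.259.
Fraction as HOCl = 1 / (1 + 1.259) = 0.4427.
OCl⁻ = (1 − 0.4427) × 5.29 ppm = 2.948 ppm.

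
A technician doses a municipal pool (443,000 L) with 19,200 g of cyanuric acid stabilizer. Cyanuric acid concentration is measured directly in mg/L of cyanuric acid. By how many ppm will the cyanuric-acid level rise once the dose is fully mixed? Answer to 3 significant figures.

Rise: 19,200 g / 443,000 L × 1000 = 43.34 mg/L.

43.3 ppm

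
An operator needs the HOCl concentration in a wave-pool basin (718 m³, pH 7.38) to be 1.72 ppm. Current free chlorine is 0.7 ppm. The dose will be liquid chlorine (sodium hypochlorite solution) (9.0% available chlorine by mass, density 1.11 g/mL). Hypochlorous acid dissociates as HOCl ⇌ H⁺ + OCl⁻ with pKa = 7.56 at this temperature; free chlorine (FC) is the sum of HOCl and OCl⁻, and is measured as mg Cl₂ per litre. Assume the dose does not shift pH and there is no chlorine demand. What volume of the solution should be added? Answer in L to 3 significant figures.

Volume: 718 m³ = 718,000 L.
[OCl⁻]/[HOCl] = 10^(pH − pKa) = 10^(7.38 − 7.56) = 0.6607; fraction as HOCl = 1/(1 + 0.6607) = 0.6022.
Free chlorine required for 1.72 ppm HOCl: 1.72 / 0.6022 = 2.856 ppm.
FC to add: 2.856 − 0.7 = 2.156 mg/L as Cl₂.
Cl₂ equivalent: 2.156 mg/L × 718,000 L = 1548 g.
Product at 9.0% available Cl: 1548 / 0.09 = 17,200 g.
Volume: 17,200 g ÷ 1.11 g/mL = 15,500 mL.

15.5 L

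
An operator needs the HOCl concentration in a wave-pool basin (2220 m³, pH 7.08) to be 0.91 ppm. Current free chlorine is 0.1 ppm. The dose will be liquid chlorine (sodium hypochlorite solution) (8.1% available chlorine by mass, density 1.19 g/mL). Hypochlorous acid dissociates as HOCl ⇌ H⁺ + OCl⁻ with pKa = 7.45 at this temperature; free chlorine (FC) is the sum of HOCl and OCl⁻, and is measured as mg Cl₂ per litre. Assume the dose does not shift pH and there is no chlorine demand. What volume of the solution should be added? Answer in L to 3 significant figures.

27.6 L

Volume: 2220 m³ = 2,220,000 L.
[OCl⁻]/[HOCl] = 10^(pH − pKa) = 10^(7.08 − 7.45) = 0.4266; fraction as HOCl = 1/(1 + 0.4266) = 0.701.
Free chlorine required for 0.91 ppm HOCl: 0.91 / 0.701 = 1.298 ppm.
FC to add: 1.298 − 0.1 = 1.198 mg/L as Cl₂.
Cl₂ equivalent: 1.198 mg/L × 2,220,000 L = 2660 g.
Product at 8.1% available Cl: 2660 / 0.081 = 32,840 g.
Volume: 32,840 g ÷ 1.19 g/mL = 27,600 mL.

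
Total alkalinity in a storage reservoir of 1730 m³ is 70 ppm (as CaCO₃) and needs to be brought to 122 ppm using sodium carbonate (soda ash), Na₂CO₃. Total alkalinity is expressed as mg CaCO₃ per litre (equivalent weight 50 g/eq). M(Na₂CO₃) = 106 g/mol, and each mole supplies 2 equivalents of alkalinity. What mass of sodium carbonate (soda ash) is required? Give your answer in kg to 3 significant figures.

95.4 kg

Volume: 1730 m³ = 1,730,000 L.
Alkalinity to add: (122 − 70) = 52 mg/L as CaCO₃ × 1,730,000 L = 89,960 g as CaCO₃.
Equivalents: 89,960 g ÷ 50 g/eq = 1799 eq.
Each mole of Na₂CO₃ supplies 2 eq, so 1799 / 2 = 899.6 mol.
Mass: 899.6 mol × 106 g/mol = 95,360 g.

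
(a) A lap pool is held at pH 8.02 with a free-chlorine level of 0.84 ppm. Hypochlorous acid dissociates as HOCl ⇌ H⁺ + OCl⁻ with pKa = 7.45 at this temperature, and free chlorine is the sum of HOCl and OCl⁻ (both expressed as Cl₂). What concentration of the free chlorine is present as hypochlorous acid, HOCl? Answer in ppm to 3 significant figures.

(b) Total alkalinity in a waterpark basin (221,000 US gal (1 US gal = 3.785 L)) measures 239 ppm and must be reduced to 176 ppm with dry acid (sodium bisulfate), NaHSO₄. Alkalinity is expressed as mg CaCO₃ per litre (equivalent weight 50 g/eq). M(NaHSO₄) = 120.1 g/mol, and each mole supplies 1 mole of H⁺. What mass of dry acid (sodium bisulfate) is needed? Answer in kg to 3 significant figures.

(a) [OCl⁻]/[HOCl] = 10^(pH − pKa) = 10^(8.02 − 7.45) = 10^0.57 = 3.715.
(a) Fraction as HOCl = 1 / (1 + 3.715) = 0.2121.
(a) HOCl = 0.2121 × 0.84 ppm = 0.1781 ppm.

(b) Volume: 221,000 US gal × 3.785 L/gal = 836,485 L.
(b) Alkalinity to neutralize: (239 − 176) = 63 mg/L as CaCO₃ × 836,485 L = 52,700 g as CaCO₃.
(b) Equivalents of H⁺ required: 52,700 ÷ 50 g/eq = 1054 eq = 1054 mol NaHSO₄.
(b) Mass of NaHSO₄: 1054 × 120.1 = 126,600 g.

(a) 0.178 ppm; (b) 127 kg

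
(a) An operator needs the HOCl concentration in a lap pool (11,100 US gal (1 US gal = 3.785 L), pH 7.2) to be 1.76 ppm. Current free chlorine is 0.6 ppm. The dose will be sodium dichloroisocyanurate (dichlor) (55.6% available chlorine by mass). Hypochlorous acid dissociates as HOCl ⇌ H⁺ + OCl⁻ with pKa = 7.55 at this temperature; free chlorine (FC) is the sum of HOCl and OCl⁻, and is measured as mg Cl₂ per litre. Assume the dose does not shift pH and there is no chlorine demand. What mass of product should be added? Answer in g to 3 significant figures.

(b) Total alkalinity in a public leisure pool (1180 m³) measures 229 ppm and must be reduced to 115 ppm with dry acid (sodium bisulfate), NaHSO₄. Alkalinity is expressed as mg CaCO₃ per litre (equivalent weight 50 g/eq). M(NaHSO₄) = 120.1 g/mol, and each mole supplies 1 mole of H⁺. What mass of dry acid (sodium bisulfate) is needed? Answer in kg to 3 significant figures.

(a) 147 g; (b) 323 kg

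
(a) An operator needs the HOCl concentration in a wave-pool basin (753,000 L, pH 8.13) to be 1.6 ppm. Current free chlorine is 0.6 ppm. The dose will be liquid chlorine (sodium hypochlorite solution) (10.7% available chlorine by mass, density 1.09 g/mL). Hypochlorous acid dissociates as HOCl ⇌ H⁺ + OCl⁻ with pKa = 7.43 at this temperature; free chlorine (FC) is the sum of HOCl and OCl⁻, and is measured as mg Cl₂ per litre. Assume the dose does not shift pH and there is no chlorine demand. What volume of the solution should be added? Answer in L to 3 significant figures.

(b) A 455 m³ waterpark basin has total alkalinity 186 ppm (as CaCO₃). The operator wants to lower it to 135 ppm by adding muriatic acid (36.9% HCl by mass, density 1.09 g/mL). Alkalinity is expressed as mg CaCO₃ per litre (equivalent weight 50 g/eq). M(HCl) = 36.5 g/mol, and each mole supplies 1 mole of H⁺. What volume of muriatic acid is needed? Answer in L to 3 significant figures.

(a) [OCl⁻]/[HOCl] = 10^(pH − pKa) = 10^(8.13 − 7.43) = 5.012; fraction as HOCl = 1/(1 + 5.012) = 0.1663.
(a) Free chlorine required for 1.6 ppm HOCl: 1.6 / 0.1663 = 9.619 ppm.
(a) FC to add: 9.619 − 0.6 = 9.019 mg/L as Cl₂.
(a) Cl₂ equivalent: 9.019 mg/L × 753,000 L = 6791 g.
(a) Product at 10.7% available Cl: 6791 / 0.107 = 63,470 g.
(a) Volume: 63,470 g ÷ 1.09 g/mL = 58,230 mL.

(b) Volume: 455 m³ = 455,000 L.
(b) Alkalinity to neutralize: (186 − 135) = 51 mg/L as CaCO₃ × 455,000 L = 23,200 g as CaCO₃.
(b) Equivalents of H⁺ required: 23,200 ÷ 50 g/eq = 464.1 eq = 464.1 mol HCl.
(b) Mass of HCl: 464.1 × 36.5 = 16,940 g.
(b) Mass of 36.9% solution: 16,940 / 0.369 = 45,910 g.
(b) Volume: 45,910 g ÷ 1.09 g/mL = 42,120 mL.

(a) 58.2 L; (b) 42.1 L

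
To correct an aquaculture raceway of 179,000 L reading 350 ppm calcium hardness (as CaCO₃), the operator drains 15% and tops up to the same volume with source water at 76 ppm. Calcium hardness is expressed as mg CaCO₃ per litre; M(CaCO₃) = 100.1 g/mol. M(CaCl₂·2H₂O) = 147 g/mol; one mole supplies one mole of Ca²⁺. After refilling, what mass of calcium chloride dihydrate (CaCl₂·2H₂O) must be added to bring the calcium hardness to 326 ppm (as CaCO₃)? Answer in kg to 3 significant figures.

After draining 15% and refilling: 350 × 0.85 + 76 × 0.15 = 308.9 ppm.
Deficit to target: 326 − 308.9 = 17.1 mg/L.
As CaCO₃: 17.1 mg/L × 179,000 L = 3061 g; ÷ 100.1 = 30.58 mol Ca²⁺.
Mass: 30.58 × 147 = 4495 g.

4.50 kg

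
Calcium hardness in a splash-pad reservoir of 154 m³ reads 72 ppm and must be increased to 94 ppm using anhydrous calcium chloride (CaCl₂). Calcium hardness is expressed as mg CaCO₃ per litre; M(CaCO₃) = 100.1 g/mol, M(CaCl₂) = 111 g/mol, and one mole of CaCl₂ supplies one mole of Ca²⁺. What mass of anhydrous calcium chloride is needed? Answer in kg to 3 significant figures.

3.76 kg

Volume: 154 m³ = 154,000 L.
Hardness to add: (94 − 72) = 22 mg/L as CaCO₃ × 154,000 L = 3388 g as CaCO₃.
Moles of Ca²⁺ (1 mol Ca²⁺ ≡ 1 mol CaCO₃): 3388 / 100.1 g/mol = 33.85 mol.
Mass of CaCl₂: 33.85 × 111 = 3757 g.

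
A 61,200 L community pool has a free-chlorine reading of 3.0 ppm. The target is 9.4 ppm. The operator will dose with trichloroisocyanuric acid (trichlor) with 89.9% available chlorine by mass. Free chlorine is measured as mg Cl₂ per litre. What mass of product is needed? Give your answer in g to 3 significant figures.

436 g

Chlorine deficit: 9.4 − 3.0 = 6.4 ppm = 6.4 mg/L as Cl₂.
Cl₂ equivalent needed: 6.4 mg/L × 61,200 L = 391,700 mg = 391.7 g.
Product at 89.9% available chlorine: 391.7 / 0.899 = 435.7 g.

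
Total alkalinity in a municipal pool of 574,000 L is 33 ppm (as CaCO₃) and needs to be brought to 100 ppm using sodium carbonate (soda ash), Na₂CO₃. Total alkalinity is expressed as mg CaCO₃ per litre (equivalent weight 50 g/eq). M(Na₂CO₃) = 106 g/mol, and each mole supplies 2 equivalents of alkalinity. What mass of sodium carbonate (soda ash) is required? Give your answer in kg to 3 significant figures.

40.8 kg

Alkalinity to add: (100 − 33) = 67 mg/L as CaCO₃ × 574,000 L = 38,460 g as CaCO₃.
Equivalents: 38,460 g ÷ 50 g/eq = 769.2 eq.
Each mole of Na₂CO₃ supplies 2 eq, so 769.2 / 2 = 384.6 mol.
Mass: 384.6 mol × 106 g/mol = 40,770 g.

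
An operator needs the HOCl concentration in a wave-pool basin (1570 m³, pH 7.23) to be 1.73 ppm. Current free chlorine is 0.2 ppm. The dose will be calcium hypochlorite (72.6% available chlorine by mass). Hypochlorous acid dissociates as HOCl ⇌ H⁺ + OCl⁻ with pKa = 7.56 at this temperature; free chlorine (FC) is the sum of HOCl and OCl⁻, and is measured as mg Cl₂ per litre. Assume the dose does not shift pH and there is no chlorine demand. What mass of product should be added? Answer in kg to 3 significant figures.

5.06 kg

Volume: 1570 m³ = 1,570,000 L.
[OCl⁻]/[HOCl] = 10^(pH − pKa) = 10^(7.23 − 7.56) = 0.4677; fraction as HOCl = 1/(1 + 0.4677) = 0.6813.
Free chlorine required for 1.73 ppm HOCl: 1.73 / 0.6813 = 2.539 ppm.
FC to add: 2.539 − 0.2 = 2.339 mg/L as Cl₂.
Cl₂ equivalent: 2.339 mg/L × 1,570,000 L = 3673 g.
Product at 72.6% available Cl: 3673 / 0.726 = 5059 g.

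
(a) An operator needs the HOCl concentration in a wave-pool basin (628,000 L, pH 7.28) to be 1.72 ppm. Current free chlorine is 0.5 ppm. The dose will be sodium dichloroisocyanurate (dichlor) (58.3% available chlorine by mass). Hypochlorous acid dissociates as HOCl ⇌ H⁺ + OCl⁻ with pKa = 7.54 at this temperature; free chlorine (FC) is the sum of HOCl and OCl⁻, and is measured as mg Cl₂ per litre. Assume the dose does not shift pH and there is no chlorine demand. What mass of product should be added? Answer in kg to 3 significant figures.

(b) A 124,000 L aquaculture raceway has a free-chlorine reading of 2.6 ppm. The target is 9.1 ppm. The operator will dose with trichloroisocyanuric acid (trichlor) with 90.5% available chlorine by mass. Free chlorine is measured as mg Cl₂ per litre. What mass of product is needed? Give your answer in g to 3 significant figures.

(a) 2.33 kg; (b) 891 g

(a) [OCl⁻]/[HOCl] = 10^(pH − pKa) = 10^(7.28 − 7.54) = 0.5495; fraction as HOCl = 1/(1 + 0.5495) = 0.6454.
(a) Free chlorine required for 1.72 ppm HOCl: 1.72 / 0.6454 = 2.665 ppm.
(a) FC to add: 2.665 − 0.5 = 2.165 mg/L as Cl₂.
(a) Cl₂ equivalent: 2.165 mg/L × 628,000 L = 1360 g.
(a) Product at 58.3% available Cl: 1360 / 0.583 = 2332 g.

(b) Chlorine deficit: 9.1 − 2.6 = 6.5 ppm = 6.5 mg/L as Cl₂.
(b) Cl₂ equivalent needed: 6.5 mg/L × 124,000 L = 806,000 mg = 806 g.
(b) Product at 90.5% available chlorine: 806 / 0.905 = 890.6 g.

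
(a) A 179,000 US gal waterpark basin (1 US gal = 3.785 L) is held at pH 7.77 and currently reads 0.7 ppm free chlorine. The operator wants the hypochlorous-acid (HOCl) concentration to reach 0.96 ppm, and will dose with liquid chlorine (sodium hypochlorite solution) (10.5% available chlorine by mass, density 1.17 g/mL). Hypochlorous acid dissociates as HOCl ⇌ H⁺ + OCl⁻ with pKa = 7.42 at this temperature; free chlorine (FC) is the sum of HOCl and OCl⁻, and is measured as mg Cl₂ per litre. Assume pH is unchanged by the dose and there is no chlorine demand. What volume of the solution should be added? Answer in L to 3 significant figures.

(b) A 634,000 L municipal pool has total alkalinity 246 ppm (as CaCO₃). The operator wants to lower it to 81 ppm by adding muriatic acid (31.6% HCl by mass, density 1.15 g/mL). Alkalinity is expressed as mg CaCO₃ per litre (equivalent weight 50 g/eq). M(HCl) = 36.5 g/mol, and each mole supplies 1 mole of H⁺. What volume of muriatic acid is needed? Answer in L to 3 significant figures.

(a) 13.3 L; (b) 210 L

(a) Volume: 179,000 US gal × 3.785 L/gal = 677,515 L.
(a) [OCl⁻]/[HOCl] = 10^(pH − pKa) = 10^(7.77 − 7.42) = 2.239; fraction as HOCl = 1/(1 + 2.239) = 0.3088.
(a) Free chlorine required for 0.96 ppm HOCl: 0.96 / 0.3088 = 3.109 ppm.
(a) FC to add: 3.109 − 0.7 = 2.409 mg/L as Cl₂.
(a) Cl₂ equivalent: 2.409 mg/L × 677,515 L = 1632 g.
(a) Product at 10.5% available Cl: 1632 / 0.105 = 15,550 g.
(a) Volume: 15,550 g ÷ 1.17 g/mL = 13,290 mL.

(b) Alkalinity to neutralize: (246 − 81) = 165 mg/L as CaCO₃ × 634,000 L = 104,600 g as CaCO₃.
(b) Equivalents of H⁺ required: 104,600 ÷ 50 g/eq = 2092 eq = 2092 mol HCl.
(b) Mass of HCl: 2092 × 36.5 = 76,370 g.
(b) Mass of 31.6% solution: 76,370 / 0.316 = 241,700 g.
(b) Volume: 241,700 g ÷ 1.15 g/mL = 210,100 mL.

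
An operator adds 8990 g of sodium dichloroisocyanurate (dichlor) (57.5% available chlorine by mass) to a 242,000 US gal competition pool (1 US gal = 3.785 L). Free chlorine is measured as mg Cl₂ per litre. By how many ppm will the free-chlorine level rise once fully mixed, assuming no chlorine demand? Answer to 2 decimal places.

5.64 ppm

Volume: 242,000 US gal × 3.785 L/gal = 915,970 L.
Available chlorine delivered: 8990 g × 0.575 = 5169 g as Cl₂.
Concentration rise: 5169 g / 915,970 L = 5.643 mg/L = 5.64 ppm.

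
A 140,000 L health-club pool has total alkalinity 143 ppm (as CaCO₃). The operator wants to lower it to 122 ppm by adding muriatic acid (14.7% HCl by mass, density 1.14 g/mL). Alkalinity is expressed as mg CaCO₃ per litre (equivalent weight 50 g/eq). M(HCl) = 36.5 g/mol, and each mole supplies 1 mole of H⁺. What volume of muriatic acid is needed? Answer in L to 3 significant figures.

Alkalinity to neutralize: (143 − 122) = 21 mg/L as CaCO₃ × 140,000 L = 2940 g as CaCO₃.
Equivalents of H⁺ required: 2940 ÷ 50 g/eq = 58.8 eq = 58.8 mol HCl.
Mass of HCl: 58.8 × 36.5 = 2146 g.
Mass of 14.7% solution: 2146 / 0.147 = 14,600 g.
Volume: 14,600 g ÷ 1.14 g/mL = 12,810 mL.

12.8 L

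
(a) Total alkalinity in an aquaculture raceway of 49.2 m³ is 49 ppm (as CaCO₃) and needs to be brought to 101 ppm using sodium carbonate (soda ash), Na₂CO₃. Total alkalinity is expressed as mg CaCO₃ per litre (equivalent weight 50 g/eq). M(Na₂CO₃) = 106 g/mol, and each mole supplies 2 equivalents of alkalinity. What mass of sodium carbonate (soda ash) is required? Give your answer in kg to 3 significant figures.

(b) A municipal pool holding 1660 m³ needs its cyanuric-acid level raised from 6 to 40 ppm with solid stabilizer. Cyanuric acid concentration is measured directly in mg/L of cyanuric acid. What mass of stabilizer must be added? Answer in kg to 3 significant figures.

(a) Volume: 49.2 m³ = 49,200 L.
(a) Alkalinity to add: (101 − 49) = 52 mg/L as CaCO₃ × 49,200 L = 2558 g as CaCO₃.
(a) Equivalents: 2558 g ÷ 50 g/eq = 51.17 eq.
(a) Each mole of Na₂CO₃ supplies 2 eq, so 51.17 / 2 = 25.58 mol.
(a) Mass: 25.58 mol × 106 g/mol = 2712 g.

(b) Volume: 1660 m³ = 1,660,000 L.
(b) CYA to add: (40 − 6) = 34 mg/L × 1,660,000 L = 56,440 g cyanuric acid.

(a) 2.71 kg; (b) 56.4 kg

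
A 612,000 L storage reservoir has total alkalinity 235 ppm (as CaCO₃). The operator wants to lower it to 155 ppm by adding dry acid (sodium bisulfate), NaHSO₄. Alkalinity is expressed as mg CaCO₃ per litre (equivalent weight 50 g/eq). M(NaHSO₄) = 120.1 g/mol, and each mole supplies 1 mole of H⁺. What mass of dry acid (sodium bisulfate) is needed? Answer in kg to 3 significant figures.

Alkalinity to neutralize: (235 − 155) = 80 mg/L as CaCO₃ × 612,000 L = 48,960 g as CaCO₃.
Equivalents of H⁺ required: 48,960 ÷ 50 g/eq = 979.2 eq = 979.2 mol NaHSO₄.
Mass of NaHSO₄: 979.2 × 120.1 = 117,600 g.

118 kg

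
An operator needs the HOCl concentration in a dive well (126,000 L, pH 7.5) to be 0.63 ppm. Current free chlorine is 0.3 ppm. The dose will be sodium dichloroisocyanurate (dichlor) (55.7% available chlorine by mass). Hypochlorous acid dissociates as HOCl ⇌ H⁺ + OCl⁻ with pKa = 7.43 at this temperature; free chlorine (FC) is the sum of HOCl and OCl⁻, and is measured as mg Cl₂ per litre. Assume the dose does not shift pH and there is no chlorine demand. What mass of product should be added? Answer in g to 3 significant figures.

242 g

[OCl⁻]/[HOCl] = 10^(pH − pKa) = 10^(7.5 − 7.43) = 1.175; fraction as HOCl = 1/(1 + 1.175) = 0.4598.
Free chlorine required for 0.63 ppm HOCl: 0.63 / 0.4598 = 1.37 ppm.
FC to add: 1.37 − 0.3 = 1.07 mg/L as Cl₂.
Cl₂ equivalent: 1.07 mg/L × 126,000 L = 134.8 g.
Product at 55.7% available Cl: 134.8 / 0.557 = 242.1 g.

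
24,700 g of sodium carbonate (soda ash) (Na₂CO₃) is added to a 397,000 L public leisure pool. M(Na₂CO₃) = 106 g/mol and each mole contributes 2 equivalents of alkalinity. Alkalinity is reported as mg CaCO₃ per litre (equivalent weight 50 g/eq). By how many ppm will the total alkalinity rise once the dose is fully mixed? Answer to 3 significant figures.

Moles of Na₂CO₃: 24,700 g ÷ 106 g/mol = 233 mol → 466 eq of alkalinity.
As CaCO₃: 466 eq × 50 g/eq = 23,300 g.
Rise: 23,300 g / 397,000 L × 1000 = 58.69 mg/L.

58.7 ppm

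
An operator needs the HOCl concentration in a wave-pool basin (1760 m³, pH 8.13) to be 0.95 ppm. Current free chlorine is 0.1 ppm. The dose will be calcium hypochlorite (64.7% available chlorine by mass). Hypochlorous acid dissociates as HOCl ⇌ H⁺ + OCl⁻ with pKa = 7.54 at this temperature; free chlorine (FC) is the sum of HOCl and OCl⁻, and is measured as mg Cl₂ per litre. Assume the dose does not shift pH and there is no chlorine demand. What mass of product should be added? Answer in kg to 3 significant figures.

12.4 kg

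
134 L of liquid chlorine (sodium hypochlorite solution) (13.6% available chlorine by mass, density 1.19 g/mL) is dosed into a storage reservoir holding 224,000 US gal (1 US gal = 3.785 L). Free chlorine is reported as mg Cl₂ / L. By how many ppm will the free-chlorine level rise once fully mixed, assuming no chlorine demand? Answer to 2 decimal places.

25.58 ppm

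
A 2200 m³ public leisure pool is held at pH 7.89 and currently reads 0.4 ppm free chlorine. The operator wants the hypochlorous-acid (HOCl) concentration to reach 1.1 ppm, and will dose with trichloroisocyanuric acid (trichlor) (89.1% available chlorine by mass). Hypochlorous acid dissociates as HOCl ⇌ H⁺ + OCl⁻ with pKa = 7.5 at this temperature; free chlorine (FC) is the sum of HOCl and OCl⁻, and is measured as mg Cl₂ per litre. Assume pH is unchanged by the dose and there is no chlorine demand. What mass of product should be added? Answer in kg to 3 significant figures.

Volume: 2200 m³ = 2,200,000 L.
[OCl⁻]/[HOCl] = 10^(pH − pKa) = 10^(7.89 − 7.5) = 2.455; fraction as HOCl = 1/(1 + 2.455) = 0.2895.
Free chlorine required for 1.1 ppm HOCl: 1.1 / 0.2895 = 3.8 ppm.
FC to add: 3.8 − 0.4 = 3.4 mg/L as Cl₂.
Cl₂ equivalent: 3.4 mg/L × 2,200,000 L = 7480 g.
Product at 89.1% available Cl: 7480 / 0.891 = 8396 g.

8.40 kg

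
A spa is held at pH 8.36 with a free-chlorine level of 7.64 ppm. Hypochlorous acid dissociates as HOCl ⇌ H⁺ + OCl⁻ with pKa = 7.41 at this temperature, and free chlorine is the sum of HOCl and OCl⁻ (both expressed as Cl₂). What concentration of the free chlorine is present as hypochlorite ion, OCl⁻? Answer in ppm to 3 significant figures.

6.87 ppm

[OCl⁻]/[HOCl] = 10^(pH − pKa) = 10^(8.36 − 7.41) = 10^0.95 = 8.913.
Fraction as HOCl = 1 / (1 + 8.913) = 0.1009.
OCl⁻ = (1 − 0.1009) × 7.64 ppm = 6.869 ppm.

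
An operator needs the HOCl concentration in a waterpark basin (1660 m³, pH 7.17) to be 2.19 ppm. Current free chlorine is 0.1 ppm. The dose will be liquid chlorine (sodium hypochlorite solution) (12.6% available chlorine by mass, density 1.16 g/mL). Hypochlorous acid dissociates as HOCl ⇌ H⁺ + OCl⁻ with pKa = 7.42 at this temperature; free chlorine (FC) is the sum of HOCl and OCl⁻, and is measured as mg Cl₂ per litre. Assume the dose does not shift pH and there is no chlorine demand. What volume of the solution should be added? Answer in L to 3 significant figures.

Volume: 1660 m³ = 1,660,000 L.
[OCl⁻]/[HOCl] = 10^(pH − pKa) = 10^(7.17 − 7.42) = 0.5623; fraction as HOCl = 1/(1 + 0.5623) = 0.6401.
Free chlorine required for 2.19 ppm HOCl: 2.19 / 0.6401 = 3.422 ppm.
FC to add: 3.422 − 0.1 = 3.322 mg/L as Cl₂.
Cl₂ equivalent: 3.322 mg/L × 1,660,000 L = 5514 g.
Product at 12.6% available Cl: 5514 / 0.126 = 43,760 g.
Volume: 43,760 g ÷ 1.16 g/mL = 37,720 mL.

37.7 L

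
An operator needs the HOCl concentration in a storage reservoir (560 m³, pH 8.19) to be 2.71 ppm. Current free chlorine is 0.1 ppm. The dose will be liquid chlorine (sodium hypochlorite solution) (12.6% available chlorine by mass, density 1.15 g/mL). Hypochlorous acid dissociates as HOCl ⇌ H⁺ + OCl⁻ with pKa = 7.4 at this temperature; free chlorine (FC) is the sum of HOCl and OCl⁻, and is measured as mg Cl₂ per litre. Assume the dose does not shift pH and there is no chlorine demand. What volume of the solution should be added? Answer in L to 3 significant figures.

74.7 L

Volume: 560 m³ = 560,000 L.
[OCl⁻]/[HOCl] = 10^(pH − pKa) = 10^(8.19 − 7.4) = 6.166; fraction as HOCl = 1/(1 + 6.166) = 0.1395.
Free chlorine required for 2.71 ppm HOCl: 2.71 / 0.1395 = 19.42 ppm.
FC to add: 19.42 − 0.1 = 19.32 mg/L as Cl₂.
Cl₂ equivalent: 19.32 mg/L × 560,000 L = 10,820 g.
Product at 12.6% available Cl: 10,820 / 0.126 = 85,870 g.
Volume: 85,870 g ÷ 1.15 g/mL = 74,670 mL.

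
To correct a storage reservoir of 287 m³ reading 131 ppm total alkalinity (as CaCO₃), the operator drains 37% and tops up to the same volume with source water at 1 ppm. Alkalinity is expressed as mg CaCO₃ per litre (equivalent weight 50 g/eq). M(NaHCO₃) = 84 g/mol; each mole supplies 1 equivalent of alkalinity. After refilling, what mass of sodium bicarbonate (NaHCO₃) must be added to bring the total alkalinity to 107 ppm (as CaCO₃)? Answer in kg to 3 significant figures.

11.6 kg

Volume: 287 m³ = 287,000 L.
After draining 37% and refilling: 131 × 0.63 + 1 × 0.37 = 82.9 ppm.
Deficit to target: 107 − 82.9 = 24.1 mg/L.
As CaCO₃: 24.1 mg/L × 287,000 L = 6917 g; ÷ 50 g/eq ÷ 1 = 138.3 mol NaHCO₃.
Mass: 138.3 × 84 = 11,620 g.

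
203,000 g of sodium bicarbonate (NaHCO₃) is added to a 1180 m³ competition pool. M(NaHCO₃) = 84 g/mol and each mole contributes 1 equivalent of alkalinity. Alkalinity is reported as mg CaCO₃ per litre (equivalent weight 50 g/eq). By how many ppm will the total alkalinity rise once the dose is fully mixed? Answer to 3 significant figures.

Volume: 1180 m³ = 1,180,000 L.
Moles of NaHCO₃: 203,000 g ÷ 84 g/mol = 2417 mol → 2417 eq of alkalinity.
As CaCO₃: 2417 eq × 50 g/eq = 120,800 g.
Rise: 120,800 g / 1,180,000 L × 1000 = 102.4 mg/L.

102 ppm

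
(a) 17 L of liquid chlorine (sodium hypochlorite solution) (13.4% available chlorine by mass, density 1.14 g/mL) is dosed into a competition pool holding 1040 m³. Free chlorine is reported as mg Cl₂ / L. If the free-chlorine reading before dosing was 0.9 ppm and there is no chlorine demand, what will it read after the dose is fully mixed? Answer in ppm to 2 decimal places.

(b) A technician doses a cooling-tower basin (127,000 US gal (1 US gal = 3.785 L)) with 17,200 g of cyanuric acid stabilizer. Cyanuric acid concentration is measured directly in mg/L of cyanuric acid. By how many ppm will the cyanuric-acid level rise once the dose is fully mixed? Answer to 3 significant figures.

(a) Volume: 1040 m³ = 1,040,000 L.
(a) Mass of solution: 17 L × 1000 mL/L × 1.14 g/mL = 19,380 g.
(a) Available chlorine delivered: 19,380 g × 0.134 = 2597 g as Cl₂.
(a) Concentration rise: 2597 g / 1,040,000 L = 2.497 mg/L = 2.50 ppm.
(a) Final FC: 0.9 + 2.50 = 3.40 ppm.

(b) Volume: 127,000 US gal × 3.785 L/gal = 480,695 L.
(b) Rise: 17,200 g / 480,695 L × 1000 = 35.78 mg/L.

(a) 3.40 ppm; (b) 35.8 ppm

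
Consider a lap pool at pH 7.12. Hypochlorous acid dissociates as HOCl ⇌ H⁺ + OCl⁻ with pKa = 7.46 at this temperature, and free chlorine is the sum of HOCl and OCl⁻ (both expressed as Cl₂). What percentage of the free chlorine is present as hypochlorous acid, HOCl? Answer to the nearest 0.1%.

[OCl⁻]/[HOCl] = 10^(pH − pKa) = 10^(7.12 − 7.46) = 10^-0.34 = 0.4571.
Fraction as HOCl = 1 / (1 + 0.4571) = 0.6863.

68.6%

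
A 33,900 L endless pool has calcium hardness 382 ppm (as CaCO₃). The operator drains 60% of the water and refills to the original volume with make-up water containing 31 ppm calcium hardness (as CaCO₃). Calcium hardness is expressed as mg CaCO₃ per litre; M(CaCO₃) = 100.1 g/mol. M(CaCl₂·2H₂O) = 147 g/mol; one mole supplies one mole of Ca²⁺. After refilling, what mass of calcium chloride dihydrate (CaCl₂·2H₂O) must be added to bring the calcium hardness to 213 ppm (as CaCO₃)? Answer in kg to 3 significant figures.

2.07 kg

After draining 60% and refilling: 382 × 0.40 + 31 × 0.60 = 171.4 ppm.
Deficit to target: 213 − 171.4 = 41.6 mg/L.
As CaCO₃: 41.6 mg/L × 33,900 L = 1410 g; ÷ 100.1 = 14.09 mol Ca²⁺.
Mass: 14.09 × 147 = 2071 g.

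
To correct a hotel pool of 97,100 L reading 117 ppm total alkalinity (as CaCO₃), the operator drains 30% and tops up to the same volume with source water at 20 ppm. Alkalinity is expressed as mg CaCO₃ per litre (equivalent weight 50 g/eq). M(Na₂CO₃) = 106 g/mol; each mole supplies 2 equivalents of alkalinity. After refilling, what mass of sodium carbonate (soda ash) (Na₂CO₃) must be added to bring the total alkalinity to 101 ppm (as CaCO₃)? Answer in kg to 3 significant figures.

1.35 kg

After draining 30% and refilling: 117 × 0.70 + 20 × 0.30 = 87.9 ppm.
Deficit to target: 101 − 87.9 = 13.1 mg/L.
As CaCO₃: 13.1 mg/L × 97,100 L = 1272 g; ÷ 50 g/eq ÷ 2 = 12.72 mol Na₂CO₃.
Mass: 12.72 × 106 = 1348 g.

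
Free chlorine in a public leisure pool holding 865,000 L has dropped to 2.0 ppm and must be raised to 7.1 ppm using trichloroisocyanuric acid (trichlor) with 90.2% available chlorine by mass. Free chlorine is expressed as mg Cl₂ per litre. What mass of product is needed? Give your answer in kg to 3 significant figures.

4.89 kg

Chlorine deficit: 7.1 − 2.0 = 5.1 ppm = 5.1 mg/L as Cl₂.
Cl₂ equivalent needed: 5.1 mg/L × 865,000 L = 4,412,000 mg = 4412 g.
Product at 90.2% available chlorine: 4412 / 0.902 = 4891 g.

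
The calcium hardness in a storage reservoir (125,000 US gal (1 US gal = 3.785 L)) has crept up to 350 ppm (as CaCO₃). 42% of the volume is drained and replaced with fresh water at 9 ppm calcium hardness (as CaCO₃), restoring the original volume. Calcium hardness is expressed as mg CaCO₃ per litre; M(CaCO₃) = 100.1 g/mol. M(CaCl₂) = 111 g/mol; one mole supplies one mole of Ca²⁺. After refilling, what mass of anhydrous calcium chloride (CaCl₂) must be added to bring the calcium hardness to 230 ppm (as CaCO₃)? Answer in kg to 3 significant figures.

12.2 kg

Volume: 125,000 US gal × 3.785 L/gal = 473,125 L.
After draining 42% and refilling: 350 × 0.58 + 9 × 0.42 = 206.78 ppm.
Deficit to target: 230 − 206.78 = 23.22 mg/L.
As CaCO₃: 23.22 mg/L × 473,125 L = 10,990 g; ÷ 100.1 = 109.7 mol Ca²⁺.
Mass: 109.7 × 111 = 12,180 g.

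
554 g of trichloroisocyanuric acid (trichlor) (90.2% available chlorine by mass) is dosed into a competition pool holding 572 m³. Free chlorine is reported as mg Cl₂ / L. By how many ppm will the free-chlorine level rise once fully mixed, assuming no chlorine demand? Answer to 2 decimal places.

Volume: 572 m³ = 572,000 L.
Available chlorine delivered: 554 g × 0.902 = 499.7 g as Cl₂.
Concentration rise: 499.7 g / 572,000 L = 0.8736 mg/L = 0.87 ppm.

0.87 ppm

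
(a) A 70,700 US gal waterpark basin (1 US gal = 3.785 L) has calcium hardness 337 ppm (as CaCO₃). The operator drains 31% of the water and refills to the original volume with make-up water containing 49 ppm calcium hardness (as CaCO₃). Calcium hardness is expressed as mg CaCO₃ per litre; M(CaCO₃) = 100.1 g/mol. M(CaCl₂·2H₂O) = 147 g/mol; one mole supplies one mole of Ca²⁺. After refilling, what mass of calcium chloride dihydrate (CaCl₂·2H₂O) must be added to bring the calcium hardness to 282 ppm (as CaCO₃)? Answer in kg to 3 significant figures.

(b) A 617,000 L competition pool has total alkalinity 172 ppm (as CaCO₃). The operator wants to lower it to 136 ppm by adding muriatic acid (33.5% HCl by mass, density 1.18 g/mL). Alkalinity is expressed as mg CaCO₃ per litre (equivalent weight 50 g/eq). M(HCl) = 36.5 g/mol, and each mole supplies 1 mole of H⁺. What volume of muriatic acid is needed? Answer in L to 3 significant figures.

(a) 13.5 kg; (b) 41.0 L

(a) Volume: 70,700 US gal × 3.785 L/gal = 267,600 L.
(a) After draining 31% and refilling: 337 × 0.69 + 49 × 0.31 = 247.72 ppm.
(a) Deficit to target: 282 − 247.72 = 34.28 mg/L.
(a) As CaCO₃: 34.28 mg/L × 267,600 L = 9173 g; ÷ 100.1 = 91.64 mol Ca²⁺.
(a) Mass: 91.64 × 147 = 13,470 g.

(b) Alkalinity to neutralize: (172 − 136) = 36 mg/L as CaCO₃ × 617,000 L = 22,210 g as CaCO₃.
(b) Equivalents of H⁺ required: 22,210 ÷ 50 g/eq = 444.2 eq = 444.2 mol HCl.
(b) Mass of HCl: 444.2 × 36.5 = 16,210 g.
(b) Mass of 33.5% solution: 16,210 / 0.335 = 48,400 g.
(b) Volume: 48,400 g ÷ 1.18 g/mL = 41,020 mL.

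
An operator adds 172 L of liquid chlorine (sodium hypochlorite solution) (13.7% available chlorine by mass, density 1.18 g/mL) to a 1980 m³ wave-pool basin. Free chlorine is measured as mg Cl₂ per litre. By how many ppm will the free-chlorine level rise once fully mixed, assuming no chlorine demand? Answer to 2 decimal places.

14.04 ppm

Volume: 1980 m³ = 1,980,000 L.
Mass of solution: 172 L × 1000 mL/L × 1.18 g/mL = 203,000 g.
Available chlorine delivered: 203,000 g × 0.137 = 27,810 g as Cl₂.
Concentration rise: 27,810 g / 1,980,000 L = 14.04 mg/L = 14.04 ppm.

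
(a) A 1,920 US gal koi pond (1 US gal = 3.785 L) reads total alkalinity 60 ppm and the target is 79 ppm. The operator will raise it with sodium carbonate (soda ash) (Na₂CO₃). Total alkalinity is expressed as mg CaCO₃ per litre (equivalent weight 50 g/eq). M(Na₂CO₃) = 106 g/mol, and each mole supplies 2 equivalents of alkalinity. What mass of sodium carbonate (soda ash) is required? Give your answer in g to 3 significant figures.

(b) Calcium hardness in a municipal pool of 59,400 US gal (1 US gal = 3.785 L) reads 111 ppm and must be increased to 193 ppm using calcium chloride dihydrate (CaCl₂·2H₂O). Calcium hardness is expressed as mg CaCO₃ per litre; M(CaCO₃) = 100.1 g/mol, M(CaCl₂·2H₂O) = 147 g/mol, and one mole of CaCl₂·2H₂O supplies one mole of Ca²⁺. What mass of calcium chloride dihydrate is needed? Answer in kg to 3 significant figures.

(a) 146 g; (b) 27.1 kg

(a) Volume: 1,920 US gal × 3.785 L/gal = 7,267 L.
(a) Alkalinity to add: (79 − 60) = 19 mg/L as CaCO₃ × 7,267 L = 138.1 g as CaCO₃.
(a) Equivalents: 138.1 g ÷ 50 g/eq = 2.762 eq.
(a) Each mole of Na₂CO₃ supplies 2 eq, so 2.762 / 2 = 1.381 mol.
(a) Mass: 1.381 mol × 106 g/mol = 146.4 g.

(b) Volume: 59,400 US gal × 3.785 L/gal = 224,829 L.
(b) Hardness to add: (193 − 111) = 82 mg/L as CaCO₃ × 224,829 L = 18,440 g as CaCO₃.
(b) Moles of Ca²⁺ (1 mol Ca²⁺ ≡ 1 mol CaCO₃): 18,440 / 100.1 g/mol = 184.2 mol.
(b) Mass of CaCl₂·2H₂O: 184.2 × 147 = 27,070 g.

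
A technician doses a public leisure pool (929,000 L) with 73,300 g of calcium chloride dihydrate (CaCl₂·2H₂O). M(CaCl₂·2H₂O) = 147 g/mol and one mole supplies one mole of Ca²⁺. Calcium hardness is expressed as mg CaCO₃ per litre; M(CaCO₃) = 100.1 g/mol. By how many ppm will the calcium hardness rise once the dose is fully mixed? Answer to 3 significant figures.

53.7 ppm

Moles of Ca²⁺: 73,300 g ÷ 147 g/mol = 498.6 mol.
As CaCO₃: 498.6 mol × 100.1 g/mol = 49,910 g.
Rise: 49,910 g / 929,000 L × 1000 = 53.73 mg/L.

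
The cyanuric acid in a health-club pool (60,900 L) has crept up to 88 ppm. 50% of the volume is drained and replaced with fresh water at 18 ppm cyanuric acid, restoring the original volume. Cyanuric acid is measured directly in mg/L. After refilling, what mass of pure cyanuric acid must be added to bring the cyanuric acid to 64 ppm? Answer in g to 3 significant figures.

670 g

After draining 50% and refilling: 88 × 0.50 + 18 × 0.50 = 53 ppm.
Deficit to target: 64 − 53 = 11 mg/L.
Mass: 11 mg/L × 60,900 L = 669.9 g cyanuric acid.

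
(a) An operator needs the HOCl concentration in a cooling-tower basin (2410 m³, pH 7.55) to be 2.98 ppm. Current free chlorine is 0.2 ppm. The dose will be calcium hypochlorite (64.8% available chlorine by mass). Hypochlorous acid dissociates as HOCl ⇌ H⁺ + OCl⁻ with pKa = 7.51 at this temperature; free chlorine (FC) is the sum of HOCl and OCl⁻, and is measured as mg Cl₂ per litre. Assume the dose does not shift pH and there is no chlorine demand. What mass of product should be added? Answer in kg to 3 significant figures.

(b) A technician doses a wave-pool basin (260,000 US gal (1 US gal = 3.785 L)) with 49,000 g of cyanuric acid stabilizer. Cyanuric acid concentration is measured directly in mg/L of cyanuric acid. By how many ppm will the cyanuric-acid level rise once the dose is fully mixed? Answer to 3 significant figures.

(a) Volume: 2410 m³ = 2,410,000 L.
(a) [OCl⁻]/[HOCl] = 10^(pH − pKa) = 10^(7.55 − 7.51) = 1.096; fraction as HOCl = 1/(1 + 1.096) = 0.477.
(a) Free chlorine required for 2.98 ppm HOCl: 2.98 / 0.477 = 6.248 ppm.
(a) FC to add: 6.248 − 0.2 = 6.048 mg/L as Cl₂.
(a) Cl₂ equivalent: 6.048 mg/L × 2,410,000 L = 14,570 g.
(a) Product at 64.8% available Cl: 14,570 / 0.648 = 22,490 g.

(b) Volume: 260,000 US gal × 3.785 L/gal = 984,100 L.
(b) Rise: 49,000 g / 984,100 L × 1000 = 49.79 mg/L.

(a) 22.5 kg; (b) 49.8 ppm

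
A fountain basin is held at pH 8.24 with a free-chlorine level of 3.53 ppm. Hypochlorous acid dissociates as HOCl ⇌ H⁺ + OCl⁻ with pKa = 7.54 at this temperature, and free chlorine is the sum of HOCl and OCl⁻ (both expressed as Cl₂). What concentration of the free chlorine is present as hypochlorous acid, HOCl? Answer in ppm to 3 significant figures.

0.587 ppm

[OCl⁻]/[HOCl] = 10^(pH − pKa) = 10^(8.24 − 7.54) = 10^0.70 = 5.012.
Fraction as HOCl = 1 / (1 + 5.012) = 0.1663.
HOCl = 0.1663 × 3.53 ppm = 0.5872 ppm.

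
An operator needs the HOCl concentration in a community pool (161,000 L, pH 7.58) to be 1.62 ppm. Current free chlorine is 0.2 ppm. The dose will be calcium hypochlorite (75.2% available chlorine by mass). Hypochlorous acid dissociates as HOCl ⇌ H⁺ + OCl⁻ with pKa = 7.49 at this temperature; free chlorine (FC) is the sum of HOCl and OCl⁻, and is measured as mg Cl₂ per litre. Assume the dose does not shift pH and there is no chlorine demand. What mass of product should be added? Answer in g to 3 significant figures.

731 g

[OCl⁻]/[HOCl] = 10^(pH − pKa) = 10^(7.58 − 7.49) = 1.23; fraction as HOCl = 1/(1 + 1.23) = 0.4484.
Free chlorine required for 1.62 ppm HOCl: 1.62 / 0.4484 = 3.613 ppm.
FC to add: 3.613 − 0.2 = 3.413 mg/L as Cl₂.
Cl₂ equivalent: 3.413 mg/L × 161,000 L = 549.5 g.
Product at 75.2% available Cl: 549.5 / 0.752 = 730.7 g.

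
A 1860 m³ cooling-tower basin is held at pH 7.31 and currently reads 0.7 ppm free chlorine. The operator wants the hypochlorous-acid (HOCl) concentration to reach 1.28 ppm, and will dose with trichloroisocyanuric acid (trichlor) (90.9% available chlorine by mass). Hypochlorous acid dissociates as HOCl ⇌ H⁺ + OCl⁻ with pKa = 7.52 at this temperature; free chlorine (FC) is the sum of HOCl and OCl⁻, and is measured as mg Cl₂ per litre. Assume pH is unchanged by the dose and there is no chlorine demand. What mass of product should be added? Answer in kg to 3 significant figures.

Volume: 1860 m³ = 1,860,000 L.
[OCl⁻]/[HOCl] = 10^(pH − pKa) = 10^(7.31 − 7.52) = 0.6166; fraction as HOCl = 1/(1 + 0.6166) = 0.6186.
Free chlorine required for 1.28 ppm HOCl: 1.28 / 0.6186 = 2.069 ppm.
FC to add: 2.069 − 0.7 = 1.369 mg/L as Cl₂.
Cl₂ equivalent: 1.369 mg/L × 1,860,000 L = 2547 g.
Product at 90.9% available Cl: 2547 / 0.909 = 2802 g.

2.80 kg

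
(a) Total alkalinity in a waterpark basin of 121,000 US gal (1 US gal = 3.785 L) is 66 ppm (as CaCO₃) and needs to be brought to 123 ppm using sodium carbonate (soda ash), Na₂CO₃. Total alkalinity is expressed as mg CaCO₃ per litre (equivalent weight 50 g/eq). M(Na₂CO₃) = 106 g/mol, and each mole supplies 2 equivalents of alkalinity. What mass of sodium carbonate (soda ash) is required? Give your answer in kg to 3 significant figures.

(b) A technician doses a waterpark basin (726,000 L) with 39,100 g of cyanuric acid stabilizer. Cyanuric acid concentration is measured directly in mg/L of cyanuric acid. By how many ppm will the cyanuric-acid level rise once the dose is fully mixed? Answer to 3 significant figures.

(a) Volume: 121,000 US gal × 3.785 L/gal = 457,985 L.
(a) Alkalinity to add: (123 − 66) = 57 mg/L as CaCO₃ × 457,985 L = 26,110 g as CaCO₃.
(a) Equivalents: 26,110 g ÷ 50 g/eq = 522.1 eq.
(a) Each mole of Na₂CO₃ supplies 2 eq, so 522.1 / 2 = 261.1 mol.
(a) Mass: 261.1 mol × 106 g/mol = 27,670 g.

(b) Rise: 39,100 g / 726,000 L × 1000 = 53.86 mg/L.

(a) 27.7 kg; (b) 53.9 ppm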